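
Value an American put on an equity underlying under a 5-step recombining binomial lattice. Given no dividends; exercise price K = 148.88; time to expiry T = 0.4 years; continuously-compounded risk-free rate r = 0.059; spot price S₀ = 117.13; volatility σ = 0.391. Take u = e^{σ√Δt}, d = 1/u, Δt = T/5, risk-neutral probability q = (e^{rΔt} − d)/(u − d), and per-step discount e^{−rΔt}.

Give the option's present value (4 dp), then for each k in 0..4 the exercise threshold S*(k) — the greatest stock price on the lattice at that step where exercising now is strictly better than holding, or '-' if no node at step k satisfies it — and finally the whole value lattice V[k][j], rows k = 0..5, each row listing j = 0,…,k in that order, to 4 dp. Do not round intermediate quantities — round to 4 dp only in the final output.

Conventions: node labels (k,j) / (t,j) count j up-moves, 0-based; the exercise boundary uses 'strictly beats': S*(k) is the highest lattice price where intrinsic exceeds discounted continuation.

price = 33.1942
boundary = - 104.8670 93.8879 104.8670 117.1300
tree:
33.1942
44.0130 22.4185
54.9921 32.2360 12.5664
64.8218 44.0130 20.4686 4.5837
73.6223 54.9921 31.7500 9.0967 0.0000
81.5014 64.8218 44.0130 18.0530 0.0000 0.0000

Δt=0.08000, u=1.11694, d=0.89530, q=0.49373, disc=e^(-rΔt)=0.99529
k=5 terminal: V=max(K-S,0) → 81.5014 64.8218 44.0130 18.0530 0.0000 0.0000
k=4: j=0 S=75.2577 intr=73.6223 cont=72.9212 V=73.6223[EX]; j=1 S=93.8879 intr=54.9921 cont=54.2911 V=54.9921[EX]; j=2 S=117.1300 intr=31.7500 cont=31.0489 V=31.7500[EX]; j=3 S=146.1257 intr=2.7543 cont=9.0967 V=9.0967[hold]; j=4 S=182.2994 intr=0.0000 cont=0.0000 V=0.0000[hold]  S*(4)=117.1300
k=3: j=0 S=84.0582 intr=64.8218 cont=64.1207 V=64.8218[EX]; j=1 S=104.8670 intr=44.0130 cont=43.3119 V=44.0130[EX]; j=2 S=130.8270 intr=18.0530 cont=20.4686 V=20.4686[hold]; j=3 S=163.2135 intr=0.0000 cont=4.5837 V=4.5837[hold]  S*(3)=104.8670
k=2: j=0 S=93.8879 intr=54.9921 cont=54.2911 V=54.9921[EX]; j=1 S=117.1300 intr=31.7500 cont=32.2360 V=32.2360[hold]; j=2 S=146.1257 intr=2.7543 cont=12.5664 V=12.5664[hold]  S*(2)=93.8879
k=1: j=0 S=104.8670 intr=44.0130 cont=43.5508 V=44.0130[EX]; j=1 S=130.8270 intr=18.0530 cont=22.4185 V=22.4185[hold]  S*(1)=104.8670
k=0: j=0 S=117.1300 intr=31.7500 cont=33.1942 V=33.1942[hold]  S*(0)=-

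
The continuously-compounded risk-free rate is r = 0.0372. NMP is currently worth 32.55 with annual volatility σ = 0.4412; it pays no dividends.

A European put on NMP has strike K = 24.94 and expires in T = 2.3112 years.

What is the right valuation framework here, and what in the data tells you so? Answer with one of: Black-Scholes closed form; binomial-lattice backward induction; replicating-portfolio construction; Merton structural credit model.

Key observation: the instrument is a plain European put (strike 24.94) on a lognormal asset; the exact continuous-time formula applies directly.

framework: Black-Scholes closed form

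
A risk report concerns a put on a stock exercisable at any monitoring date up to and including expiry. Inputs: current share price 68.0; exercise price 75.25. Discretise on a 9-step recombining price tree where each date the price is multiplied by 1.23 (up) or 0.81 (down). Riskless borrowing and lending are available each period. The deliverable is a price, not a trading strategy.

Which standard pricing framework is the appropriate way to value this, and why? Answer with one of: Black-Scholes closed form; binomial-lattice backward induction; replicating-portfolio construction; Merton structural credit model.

framework: binomial-lattice backward induction

Key observation: the put (strike 75.25 on spot 68) is American-style on a 9-step discrete price model, so the early-exercise decision at every node requires stepwise backward valuation — a closed form cannot price the exercise right.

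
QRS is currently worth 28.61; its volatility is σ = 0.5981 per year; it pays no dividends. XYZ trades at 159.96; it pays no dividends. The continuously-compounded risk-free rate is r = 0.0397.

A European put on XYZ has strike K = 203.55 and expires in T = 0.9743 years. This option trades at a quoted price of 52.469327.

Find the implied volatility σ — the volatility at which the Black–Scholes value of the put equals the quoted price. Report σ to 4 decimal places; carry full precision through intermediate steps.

At σ = 0.4524 the Black–Scholes value reproduces the quote:
σ√T = 0.4524·√0.9743 = 0.446549
d₁ = (ln(S/K) + (r+σ²/2)T) / (σ√T) = (ln(159.96/203.55) + (0.0397+0.4524²/2)·0.9743) / 0.446549 = (-0.240988 + 0.138383) / 0.446549 = -0.229774
d₂ = d₁ − σ√T = -0.229774 − 0.446549 = -0.676323
e^{−rT} = 0.962059
N(−d₁) = 0.590866,  N(−d₂) = 0.750582
V = K·e^{−rT}·N(−d₂) − S·N(−d₁) = 146.984294 − 94.514967 = 52.469327 (the observed quote) — the price is monotone increasing in volatility, hence this σ is the only solution

sigma = 0.4524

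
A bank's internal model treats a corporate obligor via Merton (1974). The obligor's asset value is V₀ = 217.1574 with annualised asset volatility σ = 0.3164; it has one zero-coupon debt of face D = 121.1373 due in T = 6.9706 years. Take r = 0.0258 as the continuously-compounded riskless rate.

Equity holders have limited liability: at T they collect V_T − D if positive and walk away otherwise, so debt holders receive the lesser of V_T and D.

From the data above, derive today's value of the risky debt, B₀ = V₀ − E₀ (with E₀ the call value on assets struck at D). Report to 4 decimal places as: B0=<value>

B0=89.7100

With assets at 217.1574 and a single debt payment of 121.1373 at 6.9706 years:
d₁ = [ln(V₀/D) + (r + σ²/2)T] / (σ√T)
   = [ln(217.1574/121.1373) + (0.0258 + 0.5·0.3164²)·6.9706] / (0.3164·√6.9706)
   = [0.583698 + 0.528751] / 0.835356 = 1.331707
d₂ = d₁ − σ√T = 1.331707 − 0.835356 = 0.496351
N(d₁) = 0.908522,  N(d₂) = 0.690177,  e^(−rT) = 0.835403
E₀ = V₀·N(d₁) − D·e^(−rT)·N(d₂)
   = 217.1574·0.908522 − 121.1373·0.835403·0.690177 = 127.447438
B₀ = V₀ − E₀ = 217.1574 − 127.447438 = 89.709962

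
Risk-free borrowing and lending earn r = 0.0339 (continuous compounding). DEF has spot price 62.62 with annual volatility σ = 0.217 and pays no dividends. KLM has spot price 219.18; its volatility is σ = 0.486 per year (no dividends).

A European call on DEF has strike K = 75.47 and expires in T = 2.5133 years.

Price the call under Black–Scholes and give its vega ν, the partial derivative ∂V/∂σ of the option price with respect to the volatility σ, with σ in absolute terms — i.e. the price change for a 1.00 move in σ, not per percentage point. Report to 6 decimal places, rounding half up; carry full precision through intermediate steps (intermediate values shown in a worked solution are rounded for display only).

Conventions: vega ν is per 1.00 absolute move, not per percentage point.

σ√T = 0.217·√2.5133 = 0.344019
d₁ = (ln(S/K) + (r+σ²/2)T) / (σ√T) = (ln(62.62/75.47) + (0.0339+0.217²/2)·2.5133) / 0.344019 = (-0.186651 + 0.144375) / 0.344019 = -0.122887
d₂ = d₁ − σ√T = -0.122887 − 0.344019 = -0.466905
e^{−rT} = 0.918328
N(d₁) = 0.451098,  N(d₂) = 0.320284
Call price V = S·N(d₁) − K·e^{−rT}·N(d₂) = 28.247787 − 22.197659 = 6.050128
φ(d₁) = (1/√(2π))·e^{−d₁²/2} = 0.395941
ν = S·φ(d₁)·√T = 39.306659

price = 6.050128
ν = 39.306659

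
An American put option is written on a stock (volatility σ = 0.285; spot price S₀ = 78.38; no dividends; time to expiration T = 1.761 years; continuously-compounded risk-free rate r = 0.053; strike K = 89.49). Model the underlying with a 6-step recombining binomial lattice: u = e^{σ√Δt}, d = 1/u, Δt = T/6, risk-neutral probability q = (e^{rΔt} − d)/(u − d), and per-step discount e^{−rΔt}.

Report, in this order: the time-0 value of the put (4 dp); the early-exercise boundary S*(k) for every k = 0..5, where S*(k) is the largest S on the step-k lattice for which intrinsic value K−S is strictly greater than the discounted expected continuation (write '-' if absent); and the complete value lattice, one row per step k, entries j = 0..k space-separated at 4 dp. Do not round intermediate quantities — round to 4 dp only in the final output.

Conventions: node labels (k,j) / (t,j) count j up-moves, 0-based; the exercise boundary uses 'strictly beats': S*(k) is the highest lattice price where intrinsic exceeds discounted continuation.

price = 15.5581
boundary = - - 57.5565 67.1661 57.5565 67.1661
tree:
15.5581
22.7152 9.2140
31.9335 14.6260 4.3386
40.1682 22.3239 7.7381 1.2319
47.2247 31.9335 13.4158 2.5643 0.0000
53.2716 40.1682 22.3239 5.3375 0.0000 0.0000
58.4535 47.2247 31.9335 11.1100 0.0000 0.0000 0.0000

params: Δt=0.29350 u=1.16696 d=0.85693 q=0.51204 e^(-rΔt)=0.98456
t_6 payoffs: 58.4535 47.2247 31.9335 11.1100 0.0000 0.0000 0.0000
t_5: node(5,0) S=36.2184 payoff=53.2716 vs cont=51.8904 → 53.2716 [stop]  node(5,1) S=49.3218 payoff=40.1682 vs cont=38.7869 → 40.1682 [stop]  node(5,2) S=67.1661 payoff=22.3239 vs cont=20.9426 → 22.3239 [stop]  node(5,3) S=91.4662 payoff=0.0000 vs cont=5.3375 → 5.3375 [wait]  node(5,4) S=124.5579 payoff=0.0000 vs cont=0.0000 → 0.0000 [wait]  node(5,5) S=169.6219 payoff=0.0000 vs cont=0.0000 → 0.0000 [wait]  ⇒ S*(5)=67.1661
t_4: node(4,0) S=42.2653 payoff=47.2247 vs cont=45.8434 → 47.2247 [stop]  node(4,1) S=57.5565 payoff=31.9335 vs cont=30.5522 → 31.9335 [stop]  node(4,2) S=78.3800 payoff=11.1100 vs cont=13.4158 → 13.4158 [wait]  node(4,3) S=106.7372 payoff=0.0000 vs cont=2.5643 → 2.5643 [wait]  node(4,4) S=145.3538 payoff=0.0000 vs cont=0.0000 → 0.0000 [wait]  ⇒ S*(4)=57.5565
t_3: node(3,0) S=49.3218 payoff=40.1682 vs cont=38.7869 → 40.1682 [stop]  node(3,1) S=67.1661 payoff=22.3239 vs cont=22.1051 → 22.3239 [stop]  node(3,2) S=91.4662 payoff=0.0000 vs cont=7.7381 → 7.7381 [wait]  node(3,3) S=124.5579 payoff=0.0000 vs cont=1.2319 → 1.2319 [wait]  ⇒ S*(3)=67.1661
t_2: node(2,0) S=57.5565 payoff=31.9335 vs cont=30.5522 → 31.9335 [stop]  node(2,1) S=78.3800 payoff=11.1100 vs cont=14.6260 → 14.6260 [wait]  node(2,2) S=106.7372 payoff=0.0000 vs cont=4.3386 → 4.3386 [wait]  ⇒ S*(2)=57.5565
t_1: node(1,0) S=67.1661 payoff=22.3239 vs cont=22.7152 → 22.7152 [wait]  node(1,1) S=91.4662 payoff=0.0000 vs cont=9.2140 → 9.2140 [wait]  ⇒ S*(1)=-
t_0: node(0,0) S=78.3800 payoff=11.1100 vs cont=15.5581 → 15.5581 [wait]  ⇒ S*(0)=-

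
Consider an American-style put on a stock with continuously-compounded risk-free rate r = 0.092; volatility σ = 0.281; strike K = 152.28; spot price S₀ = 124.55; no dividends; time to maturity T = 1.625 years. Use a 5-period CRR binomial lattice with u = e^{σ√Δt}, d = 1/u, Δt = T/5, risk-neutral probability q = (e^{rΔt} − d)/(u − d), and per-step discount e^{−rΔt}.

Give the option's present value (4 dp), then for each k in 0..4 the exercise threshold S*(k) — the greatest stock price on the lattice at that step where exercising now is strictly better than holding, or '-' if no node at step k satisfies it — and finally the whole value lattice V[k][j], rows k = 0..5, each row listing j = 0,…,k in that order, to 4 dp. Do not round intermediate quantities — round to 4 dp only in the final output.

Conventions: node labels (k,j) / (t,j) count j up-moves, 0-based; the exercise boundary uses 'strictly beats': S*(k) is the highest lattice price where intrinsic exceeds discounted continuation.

price = 28.2766
boundary = - 106.1139 124.5500 106.1139 124.5500
tree:
28.2766
46.1661 15.4440
61.8733 27.7300 6.4133
75.2555 46.1661 13.4108 1.1394
86.6568 61.8733 27.7300 2.6343 0.0000
96.3705 75.2555 46.1661 6.0908 0.0000 0.0000

Δt=0.32500  u=1.17374  d=0.85198  q=0.55437  discount=0.97054
step 5 (expiry): payoffs max(K−S,0) = 96.3705 75.2555 46.1661 6.0908 0.0000 0.0000
step 4: (k=4,j=0): S=65.6232, K−S=86.6568, hold=82.1711 ⇒ V=86.6568 exercise | (k=4,j=1): S=90.4067, K−S=61.8733, hold=57.3876 ⇒ V=61.8733 exercise | (k=4,j=2): S=124.5500, K−S=27.7300, hold=23.2442 ⇒ V=27.7300 exercise | (k=4,j=3): S=171.5880, K−S=0.0000, hold=2.6343 ⇒ V=2.6343 continue | (k=4,j=4): S=236.3907, K−S=0.0000, hold=0.0000 ⇒ V=0.0000 continue  boundary S*=124.5500
step 3: (k=3,j=0): S=77.0245, K−S=75.2555, hold=70.7697 ⇒ V=75.2555 exercise | (k=3,j=1): S=106.1139, K−S=46.1661, hold=41.6804 ⇒ V=46.1661 exercise | (k=3,j=2): S=146.1892, K−S=6.0908, hold=13.4108 ⇒ V=13.4108 continue | (k=3,j=3): S=201.3996, K−S=0.0000, hold=1.1394 ⇒ V=1.1394 continue  boundary S*=106.1139
step 2: (k=2,j=0): S=90.4067, K−S=61.8733, hold=57.3876 ⇒ V=61.8733 exercise | (k=2,j=1): S=124.5500, K−S=27.7300, hold=27.1826 ⇒ V=27.7300 exercise | (k=2,j=2): S=171.5880, K−S=0.0000, hold=6.4133 ⇒ V=6.4133 continue  boundary S*=124.5500
step 1: (k=1,j=0): S=106.1139, K−S=46.1661, hold=41.6804 ⇒ V=46.1661 exercise | (k=1,j=1): S=146.1892, K−S=6.0908, hold=15.4440 ⇒ V=15.4440 continue  boundary S*=106.1139
step 0: (k=0,j=0): S=124.5500, K−S=27.7300, hold=28.2766 ⇒ V=28.2766 continue  boundary S*=-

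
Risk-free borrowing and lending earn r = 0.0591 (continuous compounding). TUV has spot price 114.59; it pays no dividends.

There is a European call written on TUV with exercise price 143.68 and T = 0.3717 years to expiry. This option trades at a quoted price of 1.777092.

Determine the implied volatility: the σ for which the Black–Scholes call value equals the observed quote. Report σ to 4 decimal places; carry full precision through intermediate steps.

At σ = 0.3142 the Black–Scholes value reproduces the quote:
σ√T = 0.3142·√0.3717 = 0.191559
d₁ = (ln(S/K) + (r+σ²/2)T) / (σ√T) = (ln(114.59/143.68) + (0.0591+0.3142²/2)·0.3717) / 0.191559 = (-0.226228 + 0.040315) / 0.191559 = -0.970527
d₂ = d₁ − σ√T = -0.970527 − 0.191559 = -1.162086
e^{−rT} = 0.978272
N(d₁) = 0.165892,  N(d₂) = 0.122600
V = S·N(d₁) − K·e^{−rT}·N(d₂) = 19.009551 − 17.232460 = 1.777092 (matching the quote); vega is positive throughout, so no other σ reproduces this price

sigma = 0.3142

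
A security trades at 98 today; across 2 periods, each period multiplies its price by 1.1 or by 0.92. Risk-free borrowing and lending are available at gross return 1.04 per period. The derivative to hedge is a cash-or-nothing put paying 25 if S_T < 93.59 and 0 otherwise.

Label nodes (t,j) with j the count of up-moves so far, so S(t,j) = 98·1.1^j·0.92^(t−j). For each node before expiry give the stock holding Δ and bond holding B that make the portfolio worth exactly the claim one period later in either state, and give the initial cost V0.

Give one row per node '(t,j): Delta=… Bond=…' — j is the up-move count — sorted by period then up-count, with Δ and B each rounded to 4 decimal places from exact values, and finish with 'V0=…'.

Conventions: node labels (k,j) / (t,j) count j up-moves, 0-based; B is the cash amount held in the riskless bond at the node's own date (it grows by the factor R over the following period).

Under the risk-neutral measure, an up-move has probability p* = (R−d)/(u−d) = 0.6667 and values discount at R = 1.04.
At maturity the claim pays: V(2,0)=25.0000, V(2,1)=0.0000, V(2,2)=0.0000
Node (1,0) S=90.1600: V=(p*·0.0000+(1−p*)·25.0000)/1.04=8.0128; Δ=(0.0000−25.0000)/(99.1760−82.9472)=-1.5405; B=V−Δ·S=146.9017
Node (1,1) S=107.8000: V=(p*·0.0000+(1−p*)·0.0000)/1.04=0.0000; Δ=(0.0000−0.0000)/(118.5800−99.1760)=0.0000; B=V−Δ·S=0.0000
Node (0,0) S=98.0000: V=(p*·0.0000+(1−p*)·8.0128)/1.04=2.5682; Δ=(0.0000−8.0128)/(107.8000−90.1600)=-0.4542; B=V−Δ·S=47.0839
Verification: the root portfolio costs Δ(0,0)·S0 + B(0,0) = 2.5682, matching V0.

(0,0): Delta=-0.4542 Bond=47.0839
(1,0): Delta=-1.5405 Bond=146.9017
(1,1): Delta=0.0000 Bond=0.0000
V0=2.5682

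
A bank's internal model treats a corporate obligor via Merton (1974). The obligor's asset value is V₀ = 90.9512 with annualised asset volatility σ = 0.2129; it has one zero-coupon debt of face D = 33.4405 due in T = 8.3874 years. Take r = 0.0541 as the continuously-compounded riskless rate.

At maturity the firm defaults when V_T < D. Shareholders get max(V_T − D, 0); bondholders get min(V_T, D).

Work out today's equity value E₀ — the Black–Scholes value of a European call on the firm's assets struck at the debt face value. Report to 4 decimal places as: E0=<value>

Equity is a call on the firm's assets struck at D = 33.4405:
d₁ = [ln(V₀/D) + (r + σ²/2)T] / (σ√T)
   = [ln(90.9512/33.4405) + (0.0541 + 0.5·0.2129²)·8.3874] / (0.2129·√8.3874)
   = [1.000555 + 0.643844] / 0.616580 = 2.666968
d₂ = d₁ − σ√T = 2.666968 − 0.616580 = 2.050389
N(d₁) = 0.996173,  N(d₂) = 0.979837,  e^(−rT) = 0.635236
E₀ = V₀·N(d₁) − D·e^(−rT)·N(d₂)
   = 90.9512·0.996173 − 33.4405·0.635236·0.979837 = 69.788838

E0=69.7888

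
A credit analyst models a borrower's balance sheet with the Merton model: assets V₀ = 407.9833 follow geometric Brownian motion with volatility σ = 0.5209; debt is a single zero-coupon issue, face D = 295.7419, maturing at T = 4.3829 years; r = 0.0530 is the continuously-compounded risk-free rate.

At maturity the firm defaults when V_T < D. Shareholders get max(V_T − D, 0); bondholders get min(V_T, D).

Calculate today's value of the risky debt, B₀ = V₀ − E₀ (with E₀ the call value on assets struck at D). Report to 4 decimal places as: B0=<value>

With assets at 407.9833 and a single debt payment of 295.7419 at 4.3829 years:
d₁ = [ln(V₀/D) + (r + σ²/2)T] / (σ√T)
   = [ln(407.9833/295.7419) + (0.0530 + 0.5·0.5209²)·4.3829] / (0.5209·√4.3829)
   = [0.321739 + 0.826915] / 1.090524 = 1.053305
d₂ = d₁ − σ√T = 1.053305 − 1.090524 = -0.037219
N(d₁) = 0.853899,  N(d₂) = 0.485155,  e^(−rT) = 0.792713
E₀ = V₀·N(d₁) − D·e^(−rT)·N(d₂)
   = 407.9833·0.853899 − 295.7419·0.792713·0.485155 = 234.637598
B₀ = V₀ − E₀ = 407.9833 − 234.637598 = 173.345702

B0=173.3457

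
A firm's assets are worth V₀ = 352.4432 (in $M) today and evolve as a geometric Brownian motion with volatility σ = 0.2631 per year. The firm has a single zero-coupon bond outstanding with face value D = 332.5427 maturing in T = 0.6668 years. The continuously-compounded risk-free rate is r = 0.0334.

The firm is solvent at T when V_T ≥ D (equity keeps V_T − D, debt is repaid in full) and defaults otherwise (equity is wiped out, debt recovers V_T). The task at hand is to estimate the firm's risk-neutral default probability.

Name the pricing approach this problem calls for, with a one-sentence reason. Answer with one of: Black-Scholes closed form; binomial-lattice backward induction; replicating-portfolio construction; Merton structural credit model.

Key observation: assets follow a GBM and default happens iff V_T < 332.5427; valuing claims on that split (equity as a call, risky debt as the residual) is the structural model's definition.

framework: Merton structural credit model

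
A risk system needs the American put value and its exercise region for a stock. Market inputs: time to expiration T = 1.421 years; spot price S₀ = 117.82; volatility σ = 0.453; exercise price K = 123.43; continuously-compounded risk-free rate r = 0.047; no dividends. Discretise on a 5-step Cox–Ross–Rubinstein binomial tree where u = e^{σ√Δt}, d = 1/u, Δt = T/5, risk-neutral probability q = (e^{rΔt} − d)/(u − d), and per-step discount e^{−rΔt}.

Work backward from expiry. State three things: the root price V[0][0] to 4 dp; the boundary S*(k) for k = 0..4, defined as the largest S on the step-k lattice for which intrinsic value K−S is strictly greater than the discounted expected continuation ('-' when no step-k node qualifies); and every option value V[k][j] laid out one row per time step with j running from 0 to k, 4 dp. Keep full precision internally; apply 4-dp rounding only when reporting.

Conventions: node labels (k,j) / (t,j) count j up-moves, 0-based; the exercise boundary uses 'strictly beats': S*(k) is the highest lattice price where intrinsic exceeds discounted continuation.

params: Δt=0.28420 u=1.27315 d=0.78545 q=0.46749 e^(-rΔt)=0.98673
t_5 payoffs: 88.2078 66.3377 30.8881 0.0000 0.0000 0.0000
t_4: node(4,0) S=44.8433 payoff=78.5867 vs cont=76.9490 → 78.5867 [stop]  node(4,1) S=72.6872 payoff=50.7428 vs cont=49.1050 → 50.7428 [stop]  node(4,2) S=117.8200 payoff=5.6100 vs cont=16.2300 → 16.2300 [wait]  node(4,3) S=190.9765 payoff=0.0000 vs cont=0.0000 → 0.0000 [wait]  node(4,4) S=309.5571 payoff=0.0000 vs cont=0.0000 → 0.0000 [wait]  ⇒ S*(4)=72.6872
t_3: node(3,0) S=57.0923 payoff=66.3377 vs cont=64.6999 → 66.3377 [stop]  node(3,1) S=92.5419 payoff=30.8881 vs cont=34.1492 → 34.1492 [wait]  node(3,2) S=150.0028 payoff=0.0000 vs cont=8.5279 → 8.5279 [wait]  node(3,3) S=243.1422 payoff=0.0000 vs cont=0.0000 → 0.0000 [wait]  ⇒ S*(3)=57.0923
t_2: node(2,0) S=72.6872 payoff=50.7428 vs cont=50.6093 → 50.7428 [stop]  node(2,1) S=117.8200 payoff=5.6100 vs cont=21.8773 → 21.8773 [wait]  node(2,2) S=190.9765 payoff=0.0000 vs cont=4.4810 → 4.4810 [wait]  ⇒ S*(2)=72.6872
t_1: node(1,0) S=92.5419 payoff=30.8881 vs cont=36.7542 → 36.7542 [wait]  node(1,1) S=150.0028 payoff=0.0000 vs cont=13.5623 → 13.5623 [wait]  ⇒ S*(1)=-
t_0: node(0,0) S=117.8200 payoff=5.6100 vs cont=25.5684 → 25.5684 [wait]  ⇒ S*(0)=-

price = 25.5684
boundary = - - 72.6872 57.0923 72.6872
tree:
25.5684
36.7542 13.5623
50.7428 21.8773 4.4810
66.3377 34.1492 8.5279 0.0000
78.5867 50.7428 16.2300 0.0000 0.0000
88.2078 66.3377 30.8881 0.0000 0.0000 0.0000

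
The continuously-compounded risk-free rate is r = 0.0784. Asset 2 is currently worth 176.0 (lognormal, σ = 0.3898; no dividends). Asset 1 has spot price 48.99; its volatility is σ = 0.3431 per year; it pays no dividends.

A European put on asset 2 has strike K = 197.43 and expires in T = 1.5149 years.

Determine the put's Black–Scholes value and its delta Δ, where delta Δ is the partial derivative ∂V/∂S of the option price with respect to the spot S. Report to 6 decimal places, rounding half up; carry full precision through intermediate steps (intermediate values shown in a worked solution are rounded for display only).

price = 32.963162
Δ = -0.402087

σ√T = 0.3898·√1.5149 = 0.479771
d₁ = (ln(S/K) + (r+σ²/2)T) / (σ√T) = (ln(176.0/197.43) + (0.0784+0.3898²/2)·1.5149) / 0.479771 = (-0.114900 + 0.233858) / 0.479771 = 0.247948
d₂ = d₁ − σ√T = 0.247948 − 0.479771 = -0.231823
e^{−rT} = 0.888014
N(−d₁) = 0.402087,  N(−d₂) = 0.591662
Put price V = K·e^{−rT}·N(−d₂) − S·N(−d₁) = 103.730549 − 70.767387 = 32.963162
Δ = −N(−d₁) = -0.402087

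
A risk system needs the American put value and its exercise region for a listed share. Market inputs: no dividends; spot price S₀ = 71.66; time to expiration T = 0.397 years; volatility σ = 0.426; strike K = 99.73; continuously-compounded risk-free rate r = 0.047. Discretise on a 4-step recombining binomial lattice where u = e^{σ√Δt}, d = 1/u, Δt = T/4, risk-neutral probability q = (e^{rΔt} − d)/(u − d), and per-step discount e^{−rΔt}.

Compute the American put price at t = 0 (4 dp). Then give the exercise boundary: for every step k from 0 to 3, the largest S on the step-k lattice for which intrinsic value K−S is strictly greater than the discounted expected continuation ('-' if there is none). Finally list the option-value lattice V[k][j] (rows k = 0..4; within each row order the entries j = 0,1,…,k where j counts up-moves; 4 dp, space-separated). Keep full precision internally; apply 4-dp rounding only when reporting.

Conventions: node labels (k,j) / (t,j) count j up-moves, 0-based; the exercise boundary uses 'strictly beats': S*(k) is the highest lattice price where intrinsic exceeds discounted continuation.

params: Δt=0.09925 u=1.14363 d=0.87441 q=0.48387 e^(-rΔt)=0.99535
t_4 payoffs: 57.8376 44.9394 28.0700 6.0067 0.0000
t_3: node(3,0) S=47.9094 payoff=51.8206 vs cont=51.3565 → 51.8206 [stop]  node(3,1) S=62.6602 payoff=37.0698 vs cont=36.6057 → 37.0698 [stop]  node(3,2) S=81.9525 payoff=17.7775 vs cont=17.3134 → 17.7775 [stop]  node(3,3) S=107.1847 payoff=0.0000 vs cont=3.0858 → 3.0858 [wait]  ⇒ S*(3)=81.9525
t_2: node(2,0) S=54.7906 payoff=44.9394 vs cont=44.4753 → 44.9394 [stop]  node(2,1) S=71.6600 payoff=28.0700 vs cont=27.6059 → 28.0700 [stop]  node(2,2) S=93.7233 payoff=6.0067 vs cont=10.6191 → 10.6191 [wait]  ⇒ S*(2)=71.6600
t_1: node(1,0) S=62.6602 payoff=37.0698 vs cont=36.6057 → 37.0698 [stop]  node(1,1) S=81.9525 payoff=17.7775 vs cont=19.5348 → 19.5348 [wait]  ⇒ S*(1)=62.6602
t_0: node(0,0) S=71.6600 payoff=28.0700 vs cont=28.4522 → 28.4522 [wait]  ⇒ S*(0)=-

price = 28.4522
boundary = - 62.6602 71.6600 81.9525
tree:
28.4522
37.0698 19.5348
44.9394 28.0700 10.6191
51.8206 37.0698 17.7775 3.0858
57.8376 44.9394 28.0700 6.0067 0.0000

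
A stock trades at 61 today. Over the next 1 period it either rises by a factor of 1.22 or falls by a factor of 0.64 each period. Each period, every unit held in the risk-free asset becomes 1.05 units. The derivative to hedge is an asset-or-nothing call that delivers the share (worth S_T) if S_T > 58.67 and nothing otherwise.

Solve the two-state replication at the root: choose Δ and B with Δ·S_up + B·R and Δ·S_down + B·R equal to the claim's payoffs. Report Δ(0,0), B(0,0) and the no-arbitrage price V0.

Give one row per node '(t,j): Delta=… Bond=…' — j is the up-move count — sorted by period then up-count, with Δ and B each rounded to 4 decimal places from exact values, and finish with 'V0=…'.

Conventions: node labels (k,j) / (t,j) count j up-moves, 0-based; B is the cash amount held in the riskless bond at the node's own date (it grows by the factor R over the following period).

(0,0): Delta=2.1034 Bond=-78.2082
V0=50.1021

Under the risk-neutral measure, an up-move has probability p* = (R−d)/(u−d) = 0.7069 and values discount at R = 1.05.
Expiry values: V(1,0)=0.0000, V(1,1)=74.4200
Node (0,0) S=61.0000: V=(p*·74.4200+(1−p*)·0.0000)/1.05=50.1021; Δ=(74.4200−0.0000)/(74.4200−39.0400)=2.1034; B=V−Δ·S=-78.2082
As a check, the time-0 holding Δ(0,0)·S0 + B(0,0) comes to 50.1021 — exactly V0.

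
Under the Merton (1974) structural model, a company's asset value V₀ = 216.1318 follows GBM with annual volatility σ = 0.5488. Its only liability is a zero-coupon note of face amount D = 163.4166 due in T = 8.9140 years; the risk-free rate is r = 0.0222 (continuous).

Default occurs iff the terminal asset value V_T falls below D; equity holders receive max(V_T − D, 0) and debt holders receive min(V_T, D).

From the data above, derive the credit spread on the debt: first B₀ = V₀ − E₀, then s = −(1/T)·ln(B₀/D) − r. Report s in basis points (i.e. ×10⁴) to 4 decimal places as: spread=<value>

spread=747.1115

With assets at 216.1318 and a single debt payment of 163.4166 at 8.9140 years:
d₁ = [ln(V₀/D) + (r + σ²/2)T] / (σ√T)
   = [ln(216.1318/163.4166) + (0.0222 + 0.5·0.5488²)·8.9140] / (0.5488·√8.9140)
   = [0.279586 + 1.540256] / 1.638515 = 1.110666
d₂ = d₁ − σ√T = 1.110666 − 1.638515 = -0.527849
N(d₁) = 0.866644,  N(d₂) = 0.298802,  e^(−rT) = 0.820459
E₀ = V₀·N(d₁) − D·e^(−rT)·N(d₂)
   = 216.1318·0.866644 − 163.4166·0.820459·0.298802 = 147.246918
B₀ = V₀ − E₀ = 216.1318 − 147.246918 = 68.884882
spread = −(1/T)·ln(B₀/D) − r = −(1/8.9140)·ln(68.884882/163.4166) − 0.0222 = 0.07471115
in basis points: 0.07471115 × 10⁴ = 747.1115 bp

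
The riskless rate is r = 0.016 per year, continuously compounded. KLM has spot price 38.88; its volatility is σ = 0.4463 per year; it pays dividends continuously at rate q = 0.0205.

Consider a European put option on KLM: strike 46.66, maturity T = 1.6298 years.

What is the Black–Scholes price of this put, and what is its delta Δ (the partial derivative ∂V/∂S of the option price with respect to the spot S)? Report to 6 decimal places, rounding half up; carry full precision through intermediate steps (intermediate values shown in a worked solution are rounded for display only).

σ√T = 0.4463·√1.6298 = 0.569763
d₁ = (ln(S/K) + (r−q+σ²/2)T) / (σ√T) = (ln(38.88/46.66) + (0.016−0.0205+0.4463²/2)·1.6298) / 0.569763 = (-0.182407 + 0.154981) / 0.569763 = -0.048137
d₂ = d₁ − σ√T = -0.048137 − 0.569763 = -0.617900
e^{−rT} = 0.974260
e^{−qT} = 0.967141
N(−d₁) = 0.519196,  N(−d₂) = 0.731679
Put price V = K·e^{−rT}·N(−d₂) − S·e^{−qT}·N(−d₁) = 33.261395 − 19.523055 = 13.738340
Δ = −e^{−qT}·N(−d₁) = -0.502136

price = 13.738340
Δ = -0.502136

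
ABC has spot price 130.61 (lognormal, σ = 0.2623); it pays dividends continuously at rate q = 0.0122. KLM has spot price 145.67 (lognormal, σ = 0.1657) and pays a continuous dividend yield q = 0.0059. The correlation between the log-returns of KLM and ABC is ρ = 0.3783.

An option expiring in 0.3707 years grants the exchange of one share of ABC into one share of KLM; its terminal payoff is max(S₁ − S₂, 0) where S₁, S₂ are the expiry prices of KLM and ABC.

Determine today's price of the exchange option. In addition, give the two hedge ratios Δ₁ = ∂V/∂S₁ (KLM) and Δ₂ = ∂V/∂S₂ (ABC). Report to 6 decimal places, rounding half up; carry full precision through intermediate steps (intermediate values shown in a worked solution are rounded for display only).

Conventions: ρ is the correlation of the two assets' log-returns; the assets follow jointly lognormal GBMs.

exchange price = 18.200503
Δ1 = 0.787536
Δ2 = -0.738993

σ_eff = √(σ₁² + σ₂² − 2ρσ₁σ₂) = √(0.1657² + 0.2623² − 2·0.3783·0.1657·0.2623) = 0.251741
d₁ = (ln(S₁/S₂) + (q₂ − q₁ + σ_eff²/2)T) / (σ_eff√T) = (ln(145.67/130.61) + (0.0122 − 0.0059 + 0.031687)·0.3707) / 0.153273 = 0.803858
d₂ = d₁ − σ_eff√T = 0.803858 − 0.153273 = 0.650585
N(d₁) = 0.789261,  N(d₂) = 0.742343
V = S₁·e^{−q₁T}·N(d₁) − S₂·e^{−q₂T}·N(d₂) = 114.720406 − 96.519903 = 18.200503
Key observation: the rate r is irrelevant here: denominating values in ABC turns the exchange into a ratio option on S₁/S₂, and discounting at r drops out.
Δ₁ = e^{−q₁T}·N(d₁) = 0.787536;  Δ₂ = −e^{−q₂T}·N(d₂) = -0.738993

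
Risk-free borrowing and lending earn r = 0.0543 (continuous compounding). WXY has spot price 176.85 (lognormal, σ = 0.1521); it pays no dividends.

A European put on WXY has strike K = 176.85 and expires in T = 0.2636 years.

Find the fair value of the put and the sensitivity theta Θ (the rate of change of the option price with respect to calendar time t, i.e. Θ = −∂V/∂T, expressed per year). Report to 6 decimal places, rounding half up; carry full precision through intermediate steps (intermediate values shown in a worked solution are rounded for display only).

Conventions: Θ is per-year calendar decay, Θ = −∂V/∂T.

σ√T = 0.1521·√0.2636 = 0.078091
d₁ = (ln(S/K) + (r+σ²/2)T) / (σ√T) = (ln(176.85/176.85) + (0.0543+0.1521²/2)·0.2636) / 0.078091 = (0.000000 + 0.017363) / 0.078091 = 0.222338
d₂ = d₁ − σ√T = 0.222338 − 0.078091 = 0.144246
e^{−rT} = 0.985788
N(−d₁) = 0.412026,  N(−d₂) = 0.442653
Put price V = K·e^{−rT}·N(−d₂) − S·N(−d₁) = 77.170655 − 72.866724 = 4.303931
φ(d₁) = (1/√(2π))·e^{−d₁²/2} = 0.389202
Θ = −S·φ(d₁)·σ/(2√T) + r·K·e^{−rT}·N(−d₂) = −10.195469 + 4.190367 = -6.005102

price = 4.303931
Θ = -6.005102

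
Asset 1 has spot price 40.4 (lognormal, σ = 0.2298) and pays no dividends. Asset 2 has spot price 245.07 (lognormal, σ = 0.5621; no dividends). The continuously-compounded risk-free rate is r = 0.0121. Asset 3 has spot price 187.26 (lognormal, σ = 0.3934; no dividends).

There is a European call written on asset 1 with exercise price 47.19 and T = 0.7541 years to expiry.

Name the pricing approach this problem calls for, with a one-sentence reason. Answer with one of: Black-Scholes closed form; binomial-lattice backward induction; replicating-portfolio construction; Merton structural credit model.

Key observation: a European-exercise option on asset 1 struck at 47.19 — a GBM underlying with constant parameters — admits an analytic price: the data contain no early exercise, no discrete tree, no debt structure.

framework: Black-Scholes closed form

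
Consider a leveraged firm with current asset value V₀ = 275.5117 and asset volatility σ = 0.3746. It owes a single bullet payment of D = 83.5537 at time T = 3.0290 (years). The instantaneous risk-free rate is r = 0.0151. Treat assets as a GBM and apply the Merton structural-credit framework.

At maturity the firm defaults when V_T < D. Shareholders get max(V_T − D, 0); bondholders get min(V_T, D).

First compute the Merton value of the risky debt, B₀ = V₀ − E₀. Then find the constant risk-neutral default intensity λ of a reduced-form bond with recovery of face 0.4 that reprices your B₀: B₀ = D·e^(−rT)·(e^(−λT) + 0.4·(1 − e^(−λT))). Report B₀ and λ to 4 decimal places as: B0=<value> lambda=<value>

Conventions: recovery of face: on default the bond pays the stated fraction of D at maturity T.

B0=78.7932 lambda=0.0071

With assets at 275.5117 and a single debt payment of 83.5537 at 3.0290 years:
d₁ = [ln(V₀/D) + (r + σ²/2)T] / (σ√T)
   = [ln(275.5117/83.5537) + (0.0151 + 0.5·0.3746²)·3.0290] / (0.3746·√3.0290)
   = [1.193141 + 0.258260] / 0.651955 = 2.226230
d₂ = d₁ − σ√T = 2.226230 − 0.651955 = 1.574275
N(d₁) = 0.987001,  N(d₂) = 0.942288,  e^(−rT) = 0.955292
E₀ = V₀·N(d₁) − D·e^(−rT)·N(d₂)
   = 275.5117·0.987001 − 83.5537·0.955292·0.942288 = 196.718470
B₀ = V₀ − E₀ = 275.5117 − 196.718470 = 78.793230
e^(−λT) = (B₀·e^(rT)/D − 0.4)/(1 − 0.4) = (78.7932·1.046800/83.5537 − 0.4)/0.6 = 0.97859705
λ = −ln(0.97859705)/3.0290 = 0.007143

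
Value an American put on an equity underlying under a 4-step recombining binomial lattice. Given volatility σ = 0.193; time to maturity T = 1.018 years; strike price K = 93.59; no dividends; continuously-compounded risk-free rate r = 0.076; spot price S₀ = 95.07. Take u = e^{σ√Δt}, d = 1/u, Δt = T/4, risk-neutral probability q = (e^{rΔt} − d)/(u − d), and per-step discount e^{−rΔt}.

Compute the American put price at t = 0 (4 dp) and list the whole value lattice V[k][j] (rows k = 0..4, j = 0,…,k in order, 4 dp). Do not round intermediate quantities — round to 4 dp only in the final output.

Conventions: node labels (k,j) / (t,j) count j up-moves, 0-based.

params: Δt=0.25450 u=1.10226 d=0.90723 q=0.57581 e^(-rΔt)=0.98084
t_4 payoffs: 29.1873 15.3419 0.0000 0.0000 0.0000
k=3: node(3,0) S=70.9886 payoff=22.6014 vs cont=20.8086 → 22.6014 [stop]  node(3,1) S=86.2499 payoff=7.3401 vs cont=6.3832 → 7.3401 [stop]  node(3,2) S=104.7921 payoff=0.0000 vs cont=0.0000 → 0.0000 [wait]  node(3,3) S=127.3205 payoff=0.0000 vs cont=0.0000 → 0.0000 [wait]
k=2: node(2,0) S=78.2481 payoff=15.3419 vs cont=13.5491 → 15.3419 [stop]  node(2,1) S=95.0700 payoff=0.0000 vs cont=3.0539 → 3.0539 [wait]  node(2,2) S=115.5083 payoff=0.0000 vs cont=0.0000 → 0.0000 [wait]
k=1: node(1,0) S=86.2499 payoff=7.3401 vs cont=8.1080 → 8.1080 [wait]  node(1,1) S=104.7921 payoff=0.0000 vs cont=1.2706 → 1.2706 [wait]
k=0: node(0,0) S=95.0700 payoff=0.0000 vs cont=4.0910 → 4.0910 [wait]

price = 4.0910
tree:
4.0910
8.1080 1.2706
15.3419 3.0539 0.0000
22.6014 7.3401 0.0000 0.0000
29.1873 15.3419 0.0000 0.0000 0.0000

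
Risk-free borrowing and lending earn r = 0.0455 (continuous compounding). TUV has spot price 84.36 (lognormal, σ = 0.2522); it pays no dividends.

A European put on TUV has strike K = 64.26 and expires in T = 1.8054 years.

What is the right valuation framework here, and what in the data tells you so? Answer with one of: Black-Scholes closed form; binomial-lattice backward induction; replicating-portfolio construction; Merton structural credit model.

Key observation: a European-exercise option on TUV struck at 64.26 — a GBM underlying with constant parameters — admits an analytic price: the data contain no early exercise, no discrete tree, no debt structure.

framework: Black-Scholes closed form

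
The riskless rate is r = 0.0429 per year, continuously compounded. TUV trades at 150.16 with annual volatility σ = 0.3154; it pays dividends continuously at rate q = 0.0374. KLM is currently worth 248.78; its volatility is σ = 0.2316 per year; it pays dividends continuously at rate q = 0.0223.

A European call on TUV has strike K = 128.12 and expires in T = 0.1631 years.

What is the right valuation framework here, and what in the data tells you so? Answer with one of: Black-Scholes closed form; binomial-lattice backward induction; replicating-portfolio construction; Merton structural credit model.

framework: Black-Scholes closed form

Key observation: a European claim on TUV (strike 128.12) — a lognormal (GBM) underlying with constant rate and volatility — has an exact closed-form value; no lattice or capital structure is involved.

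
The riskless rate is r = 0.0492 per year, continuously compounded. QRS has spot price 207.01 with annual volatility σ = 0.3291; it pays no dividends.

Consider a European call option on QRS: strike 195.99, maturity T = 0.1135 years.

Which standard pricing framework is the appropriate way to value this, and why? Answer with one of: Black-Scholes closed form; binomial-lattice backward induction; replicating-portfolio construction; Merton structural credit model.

framework: Black-Scholes closed form

Key observation: with QRS following a GBM at constant σ and r, the European call struck at 195.99 prices in closed form — nothing here needs a stepwise model or a balance sheet.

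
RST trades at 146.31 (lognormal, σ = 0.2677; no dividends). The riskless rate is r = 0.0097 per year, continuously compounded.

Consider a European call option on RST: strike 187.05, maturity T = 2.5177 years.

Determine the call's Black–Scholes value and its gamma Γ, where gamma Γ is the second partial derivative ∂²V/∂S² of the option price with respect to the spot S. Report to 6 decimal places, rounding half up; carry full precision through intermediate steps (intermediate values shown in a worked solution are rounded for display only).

σ√T = 0.2677·√2.5177 = 0.424767
d₁ = (ln(S/K) + (r+σ²/2)T) / (σ√T) = (ln(146.31/187.05) + (0.0097+0.2677²/2)·2.5177) / 0.424767 = (-0.245648 + 0.114635) / 0.424767 = -0.308436
d₂ = d₁ − σ√T = -0.308436 − 0.424767 = -0.733203
e^{−rT} = 0.975874
N(d₁) = 0.378875,  N(d₂) = 0.231717
Call price V = S·N(d₁) − K·e^{−rT}·N(d₂) = 55.433249 − 42.297068 = 13.136181
φ(d₁) = (1/√(2π))·e^{−d₁²/2} = 0.380410
Γ = φ(d₁) / (S·σ·√T) = 0.006121

price = 13.136181
Γ = 0.006121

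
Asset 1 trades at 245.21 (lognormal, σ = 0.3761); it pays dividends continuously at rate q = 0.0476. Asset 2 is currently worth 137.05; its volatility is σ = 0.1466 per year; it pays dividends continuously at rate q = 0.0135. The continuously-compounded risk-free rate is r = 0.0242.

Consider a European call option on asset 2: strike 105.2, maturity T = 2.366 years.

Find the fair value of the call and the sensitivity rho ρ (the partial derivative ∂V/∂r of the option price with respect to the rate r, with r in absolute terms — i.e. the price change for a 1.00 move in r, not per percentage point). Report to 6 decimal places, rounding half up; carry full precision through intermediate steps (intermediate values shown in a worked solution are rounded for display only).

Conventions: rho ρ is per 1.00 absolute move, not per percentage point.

σ√T = 0.1466·√2.366 = 0.225497
d₁ = (ln(S/K) + (r−q+σ²/2)T) / (σ√T) = (ln(137.05/105.2) + (0.0242−0.0135+0.1466²/2)·2.366) / 0.225497 = (0.264483 + 0.050741) / 0.225497 = 1.397903
d₂ = d₁ − σ√T = 1.397903 − 0.225497 = 1.172405
e^{−rT} = 0.944351
e^{−qT} = 0.968564
N(d₁) = 0.918929,  N(d₂) = 0.879483
Call price V = S·e^{−qT}·N(d₁) − K·e^{−rT}·N(d₂) = 121.980137 − 87.372870 = 34.607267
ρ = K·T·e^{−rT}·N(d₂) = 206.724211

price = 34.607267
ρ = 206.724211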